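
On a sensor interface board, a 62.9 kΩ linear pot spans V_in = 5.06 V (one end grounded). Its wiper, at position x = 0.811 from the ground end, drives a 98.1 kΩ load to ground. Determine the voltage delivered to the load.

Lower segment x·R_p = 51.01 kΩ; upper segment (1−x)·R_p = 11.89 kΩ.
Lower segment in parallel with the load: 51.01 ‖ 98.1 = 33.56 kΩ.
Loaded-divider output: V_out = 5.06 × 0.7384 = 3.736 V.
(Unloaded: V_out = x·V_in = 4.10 V.)

V_out ≈ 3.74 V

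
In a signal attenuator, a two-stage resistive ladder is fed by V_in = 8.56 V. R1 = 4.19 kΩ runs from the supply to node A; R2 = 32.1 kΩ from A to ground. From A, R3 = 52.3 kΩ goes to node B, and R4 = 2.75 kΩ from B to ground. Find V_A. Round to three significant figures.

Looking into the second stage from A: R3 + R4 = 55.05 kΩ appears in parallel with R2.
R2 ‖ (R3+R4) = 20.28 kΩ.
So V_A = 8.56 × 0.8287 = 7.094 V.

V_A ≈ 7.09 V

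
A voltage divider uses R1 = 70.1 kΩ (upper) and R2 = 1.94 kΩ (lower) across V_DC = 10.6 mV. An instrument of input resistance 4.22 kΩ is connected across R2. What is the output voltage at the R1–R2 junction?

R2 ‖ R_L = (1.94 × 4.22)/(1.94 + 4.22) = 1.329 kΩ.
Voltage divider with the loaded lower leg: V_out = 10.6 × 1.329/(70.1 + 1.329) = 10.6 × 0.01861 = 0.1972 mV.

V_out ≈ 0.197 mV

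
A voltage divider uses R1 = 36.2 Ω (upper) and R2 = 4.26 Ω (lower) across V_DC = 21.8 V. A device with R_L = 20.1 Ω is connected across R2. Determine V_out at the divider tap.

V_out ≈ 1.93 V

The load sits in parallel with R2, giving an effective lower resistance R2' = R2·R_L/(R2+R_L) = 3.515 Ω.
Then V_out = V_DC · R2'/(R1 + R2') = 21.8 × 3.515/39.72 = 1.929 V.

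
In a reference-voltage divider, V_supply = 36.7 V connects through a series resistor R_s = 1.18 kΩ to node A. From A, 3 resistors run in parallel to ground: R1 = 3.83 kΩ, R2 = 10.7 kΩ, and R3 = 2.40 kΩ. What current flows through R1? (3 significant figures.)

I ≈ 5.02 mA

Parallel bank: R_p = 1/(1/3.83 + 1/10.7 + 1/2.40) = 1.297 kΩ.
V_A by voltage divider: V_A = 36.7 × 1.297/(1.18 + 1.297) = 19.21 V.
I(R1) = V_A / R1 = 19.21/3.83 = 5.017 mA.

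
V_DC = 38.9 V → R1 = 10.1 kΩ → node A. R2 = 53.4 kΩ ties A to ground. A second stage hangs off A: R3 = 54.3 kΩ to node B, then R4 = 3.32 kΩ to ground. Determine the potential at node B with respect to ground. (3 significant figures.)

The second stage (R3 + R4 = 57.62 kΩ) loads node A in parallel with R2.
Effective lower resistance at A: R2 ‖ 57.62 = 27.71 kΩ.
So V_A = 38.9 × 0.7329 = 28.51 V.
V_B = V_A × 0.05762 = 1.643 V.

V_B ≈ 1.64 V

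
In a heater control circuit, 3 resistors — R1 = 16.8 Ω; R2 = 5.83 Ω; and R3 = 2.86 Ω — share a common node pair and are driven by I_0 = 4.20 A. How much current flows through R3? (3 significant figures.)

Conductances: ΣG = 1/16.8 + 1/5.83 + 1/2.86 = 0.5807 (1/Ω).
R3 takes the fraction G_k/ΣG = 0.3497/0.5807 = 0.6021, so I = 4.20 × 0.6021 = 2.529 A.

I ≈ 2.53 A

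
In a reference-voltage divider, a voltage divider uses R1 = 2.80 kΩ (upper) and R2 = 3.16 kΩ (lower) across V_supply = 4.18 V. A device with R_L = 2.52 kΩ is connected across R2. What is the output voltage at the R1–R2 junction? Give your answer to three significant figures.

V_out ≈ 1.39 V

First combine the lower leg with the load: R2 ‖ R_L = 1.402 kΩ.
Now apply the divider: V_out = 4.18 × 0.3336 = 1.395 V.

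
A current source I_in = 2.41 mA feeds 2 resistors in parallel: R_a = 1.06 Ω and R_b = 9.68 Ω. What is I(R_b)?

Two-branch current divider: I_k = I_in · R_other/(R_1 + R_2).
So I = 2.41 × 1.06/10.74 = 0.2379 mA.

I ≈ 0.238 mA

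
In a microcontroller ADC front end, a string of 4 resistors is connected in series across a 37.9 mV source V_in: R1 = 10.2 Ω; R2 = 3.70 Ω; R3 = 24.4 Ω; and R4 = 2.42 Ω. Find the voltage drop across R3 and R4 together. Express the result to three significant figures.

V ≈ 25.0 mV

Series total: ΣR = 10.2 + 3.70 + 24.4 + 2.42 = 40.72 Ω.
R_{R3..R4} = 24.4 + 2.42 = 26.82 Ω.
V = V_in · R/ΣR = 37.9 × 0.6586 = 24.96 mV.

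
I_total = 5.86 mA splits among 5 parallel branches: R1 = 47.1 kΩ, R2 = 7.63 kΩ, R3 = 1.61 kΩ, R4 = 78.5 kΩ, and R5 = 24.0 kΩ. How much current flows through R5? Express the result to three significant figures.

ΣG = 1/47.1 + 1/7.63 + 1/1.61 + 1/78.5 + 1/24.0 = 0.8278.
R5 takes the fraction G_k/ΣG = 0.04167/0.8278 = 0.05033, so I = 5.86 × 0.05033 = 0.2950 mA.

I ≈ 0.295 mA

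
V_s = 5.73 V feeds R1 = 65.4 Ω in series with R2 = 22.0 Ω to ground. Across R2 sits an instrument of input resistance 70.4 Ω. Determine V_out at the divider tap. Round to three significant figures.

First combine the lower leg with the load: R2 ‖ R_L = 16.76 Ω.
Then V_out = V_s · R2'/(R1 + R2') = 5.73 × 16.76/82.16 = 1.169 V.

V_out ≈ 1.17 V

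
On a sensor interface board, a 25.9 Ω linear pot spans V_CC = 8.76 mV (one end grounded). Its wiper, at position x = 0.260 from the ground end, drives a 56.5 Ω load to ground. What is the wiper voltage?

The pot divides into 19.17 Ω above the wiper and 6.734 Ω below.
R_L loads the lower segment: effective lower R = 6.017 Ω.
Then V_out = V_CC · 6.017/(19.17 + 6.017) = 2.093 mV.

V_out ≈ 2.09 mV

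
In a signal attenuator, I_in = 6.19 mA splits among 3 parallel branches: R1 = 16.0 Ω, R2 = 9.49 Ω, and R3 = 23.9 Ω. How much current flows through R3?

Conductances: ΣG = 1/16.0 + 1/9.49 + 1/23.9 = 0.2097 (1/Ω).
By the current-divider rule, I = I_in · G_k/ΣG = 6.19 × 0.1995 = 1.235 mA.

I ≈ 1.23 mA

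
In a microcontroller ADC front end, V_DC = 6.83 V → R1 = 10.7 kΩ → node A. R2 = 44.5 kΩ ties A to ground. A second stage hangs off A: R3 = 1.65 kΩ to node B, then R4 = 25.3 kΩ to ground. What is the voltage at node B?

V_B ≈ 3.92 V

Node A sees R2 in parallel with the series input of stage 2, R3 + R4 = 26.95 kΩ.
Effective lower resistance at A: R2 ‖ 26.95 = 16.78 kΩ.
First divider: V_A = V_DC · 16.78/(10.7 + 16.78) = 4.171 V.
Then the unloaded second divider: V_B = V_A × R4/(R3+R4) = 4.171 × 0.9388 = 3.916 V.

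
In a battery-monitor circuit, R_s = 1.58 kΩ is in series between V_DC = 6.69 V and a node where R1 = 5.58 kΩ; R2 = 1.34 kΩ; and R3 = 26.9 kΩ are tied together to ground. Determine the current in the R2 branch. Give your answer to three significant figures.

I ≈ 1.98 mA

Combine the parallel branches: R_p = (1/5.58 + 1/1.34 + 1/26.9)⁻¹ = 1.039 kΩ.
V_A = 6.69 × 1.039/2.619 = 2.654 V.
Branch current I = V_A/R2 = 2.654/1.34 = 1.980 mA.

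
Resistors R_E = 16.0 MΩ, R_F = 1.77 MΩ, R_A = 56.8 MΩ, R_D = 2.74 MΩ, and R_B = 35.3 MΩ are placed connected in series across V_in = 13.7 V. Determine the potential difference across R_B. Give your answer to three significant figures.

V ≈ 4.29 V

ΣR = 16.0 + 1.77 + 56.8 + 2.74 + 35.3 = 112.6 MΩ.
By the voltage-divider rule, V = 13.7 × 35.30/112.6 = 4.295 V.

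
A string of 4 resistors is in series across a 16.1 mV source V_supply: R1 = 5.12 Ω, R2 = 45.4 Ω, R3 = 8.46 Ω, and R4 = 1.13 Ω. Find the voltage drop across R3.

Total series resistance ΣR = 5.12 + 45.4 + 8.46 + 1.13 = 60.11 Ω.
Voltage divider: V = V_supply · (8.460 / 60.11) = 16.1 × 0.1407 = 2.266 mV.

V ≈ 2.27 mV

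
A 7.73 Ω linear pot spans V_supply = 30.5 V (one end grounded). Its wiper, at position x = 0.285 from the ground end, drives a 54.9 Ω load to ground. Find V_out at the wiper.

V_out ≈ 8.45 V

Split the track: R_lower = x·R_p = 2.203 Ω, R_upper = (1−x)·R_p = 5.527 Ω.
R_L loads the lower segment: effective lower R = 2.118 Ω.
V_out = 30.5 × 2.118/(5.527 + 2.118) = 8.450 V.
(Unloaded: V_out = x·V_supply = 8.69 V.)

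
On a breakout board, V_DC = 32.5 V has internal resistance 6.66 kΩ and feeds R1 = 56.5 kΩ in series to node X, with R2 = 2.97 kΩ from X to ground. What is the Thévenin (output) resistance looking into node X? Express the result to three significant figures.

R1' = 6.66 + 56.5 = 63.16 kΩ (source resistance + R1).
With V_DC suppressed (replaced by a short), R_th = R1' ‖ R2 = (63.16 × 2.97)/(63.16 + 2.97) = 2.837 kΩ.

R_th ≈ 2.84 kΩ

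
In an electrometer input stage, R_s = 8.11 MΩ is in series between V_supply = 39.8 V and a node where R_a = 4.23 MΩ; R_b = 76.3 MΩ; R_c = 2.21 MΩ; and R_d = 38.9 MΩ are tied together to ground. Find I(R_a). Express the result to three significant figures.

I ≈ 1.36 µA

Equivalent of the parallel group: R_p = 1.374 MΩ.
Node voltage V_A = V_supply · R_p/(R_s + R_p) = 39.8 × 0.1449 = 5.767 V.
Branch current I = V_A/R_a = 5.767/4.23 = 1.363 µA.
(Check via current divider: I_total = 4.196 µA; share G_k/ΣG = 0.3249 → same result.)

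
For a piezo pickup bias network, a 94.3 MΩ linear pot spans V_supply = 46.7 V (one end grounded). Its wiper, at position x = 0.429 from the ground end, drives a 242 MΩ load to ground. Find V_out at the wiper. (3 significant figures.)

V_out ≈ 18.3 V

Lower segment x·R_p = 40.45 MΩ; upper segment (1−x)·R_p = 53.85 MΩ.
(x·R_p) ‖ R_L = 34.66 MΩ.
Then V_out = V_supply · 34.66/(53.85 + 34.66) = 18.29 V.
(Unloaded: V_out = x·V_supply = 20.0 V.)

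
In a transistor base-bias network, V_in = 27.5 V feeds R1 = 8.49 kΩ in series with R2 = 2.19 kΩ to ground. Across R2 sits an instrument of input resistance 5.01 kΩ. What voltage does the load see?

The load sits in parallel with R2, giving an effective lower resistance R2' = R2·R_L/(R2+R_L) = 1.524 kΩ.
Then V_out = V_in · R2'/(R1 + R2') = 27.5 × 1.524/10.01 = 4.185 V.
(Unloaded it would be 5.64 V; the load pulls it down.)

V_out ≈ 4.18 V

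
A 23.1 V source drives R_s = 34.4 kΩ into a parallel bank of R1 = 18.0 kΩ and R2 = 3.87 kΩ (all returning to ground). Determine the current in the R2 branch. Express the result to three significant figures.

I ≈ 0.506 mA

Combine the parallel branches: R_p = (1/18.0 + 1/3.87)⁻¹ = 3.185 kΩ.
Node voltage V_A = V_DC · R_p/(R_s + R_p) = 23.1 × 0.08475 = 1.958 V.
Branch current I = V_A/R2 = 1.958/3.87 = 0.5058 mA.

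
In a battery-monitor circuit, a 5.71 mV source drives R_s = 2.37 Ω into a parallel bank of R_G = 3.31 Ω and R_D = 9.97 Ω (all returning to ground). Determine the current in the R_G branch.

I ≈ 0.883 mA

Equivalent of the parallel group: R_p = 2.485 Ω.
V_A = 5.71 × 2.485/4.855 = 2.923 mV.
Branch current I = V_A/R_G = 2.923/3.31 = 0.8830 mA.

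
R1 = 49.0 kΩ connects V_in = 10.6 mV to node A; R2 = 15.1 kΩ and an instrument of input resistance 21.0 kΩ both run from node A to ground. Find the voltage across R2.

First combine the lower leg with the load: R2 ‖ R_L = 8.784 kΩ.
Then V_out = V_in · R2'/(R1 + R2') = 10.6 × 8.784/57.78 = 1.611 mV.
(Unloaded it would be 2.50 mV; the load pulls it down.)

V_out ≈ 1.61 mV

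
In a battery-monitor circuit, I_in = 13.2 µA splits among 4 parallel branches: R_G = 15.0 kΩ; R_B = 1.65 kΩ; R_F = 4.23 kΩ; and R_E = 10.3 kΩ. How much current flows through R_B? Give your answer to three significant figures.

Conductances: ΣG = 1/15.0 + 1/1.65 + 1/4.23 + 1/10.3 = 1.006 (1/kΩ).
By the current-divider rule, I = I_in · G_k/ΣG = 13.2 × 0.6023 = 7.951 µA.

I ≈ 7.95 µA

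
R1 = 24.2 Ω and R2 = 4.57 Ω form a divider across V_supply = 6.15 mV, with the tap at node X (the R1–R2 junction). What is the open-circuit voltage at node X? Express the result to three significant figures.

Open-circuit (no load on X): V_th = V_supply · R2/(R1 + R2) = 6.15 × 4.57/(24.20 + 4.57) = 0.9769 mV.

V_th ≈ 0.977 mV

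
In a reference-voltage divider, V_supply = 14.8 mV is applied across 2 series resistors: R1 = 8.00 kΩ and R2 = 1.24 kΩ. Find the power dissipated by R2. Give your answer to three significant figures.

The common current is I = 14.8/9.240 = 1.602 µA.
P(R2) = I²·R2 = (1.602)² × 1.24 = 3.181 nW.

P ≈ 3.18 nW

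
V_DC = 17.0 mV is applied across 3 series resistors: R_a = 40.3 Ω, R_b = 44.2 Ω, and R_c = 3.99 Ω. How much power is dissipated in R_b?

ΣR = 88.49 Ω → I = 17.0/88.49 = 0.1921 mA.
P = I²R = 0.03691 × 44.2 = 1.631 µW.

P ≈ 1.63 µW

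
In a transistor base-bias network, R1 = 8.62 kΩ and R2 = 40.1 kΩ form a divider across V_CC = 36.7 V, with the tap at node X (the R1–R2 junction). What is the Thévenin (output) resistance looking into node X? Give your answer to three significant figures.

Looking into X with the source shorted: R_th = R1·R2/(R1+R2) = 8.620 × 40.1/48.72 = 7.095 kΩ.

R_th ≈ 7.09 kΩ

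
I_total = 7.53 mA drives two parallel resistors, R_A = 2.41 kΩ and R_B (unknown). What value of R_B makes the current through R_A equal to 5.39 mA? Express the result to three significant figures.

Two-branch current divider: I_A = I_total · R_B/(R_A + R_B).
5.39/7.53 = R_B/(R_A + R_B) → R_B = R_A · (0.7158)/(1 − 0.7158) = 2.41 × 2.519 = 6.070 kΩ.

R_B ≈ 6.07 kΩ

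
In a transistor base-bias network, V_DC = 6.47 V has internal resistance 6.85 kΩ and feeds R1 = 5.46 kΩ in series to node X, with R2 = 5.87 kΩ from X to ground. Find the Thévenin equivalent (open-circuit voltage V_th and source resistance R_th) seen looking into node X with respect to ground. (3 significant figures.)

R1' = 6.85 + 5.46 = 12.31 kΩ (source resistance + R1).
Open-circuit (no load on X): V_th = V_DC · R2/(R1' + R2) = 6.47 × 5.87/(12.31 + 5.87) = 2.089 V.
With V_DC suppressed (replaced by a short), R_th = R1' ‖ R2 = (12.31 × 5.87)/(12.31 + 5.87) = 3.975 kΩ.

V_th ≈ 2.09 V, R_th ≈ 3.97 kΩ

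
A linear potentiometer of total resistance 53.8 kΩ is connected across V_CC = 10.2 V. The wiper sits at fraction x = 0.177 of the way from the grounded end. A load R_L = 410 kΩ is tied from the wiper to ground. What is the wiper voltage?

V_out ≈ 1.77 V

Split the track: R_lower = x·R_p = 9.523 kΩ, R_upper = (1−x)·R_p = 44.28 kΩ.
R_L loads the lower segment: effective lower R = 9.306 kΩ.
V_out = 10.2 × 9.306/(44.28 + 9.306) = 1.772 V.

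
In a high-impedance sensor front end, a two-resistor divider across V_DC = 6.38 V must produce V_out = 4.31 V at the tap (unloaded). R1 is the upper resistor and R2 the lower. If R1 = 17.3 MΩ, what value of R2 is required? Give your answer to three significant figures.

R2 ≈ 36.0 MΩ

The divider ratio is R2/(R1+R2) = 4.31/6.38 = 0.6755.
Rearranging, R2 = R1·k/(1−k) = 17.3 × 2.082 = 36.02 MΩ.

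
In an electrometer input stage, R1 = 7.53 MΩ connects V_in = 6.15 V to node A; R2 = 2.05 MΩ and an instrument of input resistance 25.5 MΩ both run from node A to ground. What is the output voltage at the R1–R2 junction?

First combine the lower leg with the load: R2 ‖ R_L = 1.897 MΩ.
Voltage divider with the loaded lower leg: V_out = 6.15 × 1.897/(7.53 + 1.897) = 6.15 × 0.2013 = 1.238 V.

V_out ≈ 1.24 V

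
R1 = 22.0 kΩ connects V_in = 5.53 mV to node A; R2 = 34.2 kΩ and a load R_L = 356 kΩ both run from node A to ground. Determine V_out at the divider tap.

The load sits in parallel with R2, giving an effective lower resistance R2' = R2·R_L/(R2+R_L) = 31.20 kΩ.
Voltage divider with the loaded lower leg: V_out = 5.53 × 31.20/(22.0 + 31.20) = 5.53 × 0.5865 = 3.243 mV.
(Unloaded it would be 3.37 mV; the load pulls it down.)

V_out ≈ 3.24 mV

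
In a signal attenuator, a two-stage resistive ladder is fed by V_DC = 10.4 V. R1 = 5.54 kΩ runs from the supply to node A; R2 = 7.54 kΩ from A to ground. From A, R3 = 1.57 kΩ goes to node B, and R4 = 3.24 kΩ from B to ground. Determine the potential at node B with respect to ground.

Looking into the second stage from A: R3 + R4 = 4.810 kΩ appears in parallel with R2.
R2 ‖ (R3+R4) = 2.937 kΩ.
So V_A = 10.4 × 0.3464 = 3.603 V.
Stage 2 is unloaded, so V_B = V_A · R4/(R3+R4) = 3.603 × 3.24/4.810 = 2.427 V.

V_B ≈ 2.43 V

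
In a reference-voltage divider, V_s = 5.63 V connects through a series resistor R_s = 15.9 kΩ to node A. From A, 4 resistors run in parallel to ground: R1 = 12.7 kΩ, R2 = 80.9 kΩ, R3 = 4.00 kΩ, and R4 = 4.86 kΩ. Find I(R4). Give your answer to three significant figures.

I ≈ 0.119 mA

Equivalent of the parallel group: R_p = 1.829 kΩ.
Node voltage V_A = V_s · R_p/(R_s + R_p) = 5.63 × 0.1031 = 0.5807 V.
I(R4) = V_A / R4 = 0.5807/4.86 = 0.1195 mA.
(Check via current divider: I_total = 0.3176 mA; share G_k/ΣG = 0.3763 → same result.)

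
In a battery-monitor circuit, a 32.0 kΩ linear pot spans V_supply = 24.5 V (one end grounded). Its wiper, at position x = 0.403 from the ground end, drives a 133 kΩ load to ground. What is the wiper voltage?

V_out ≈ 9.33 V

The pot divides into 19.10 kΩ above the wiper and 12.90 kΩ below.
Lower segment in parallel with the load: 12.90 ‖ 133 = 11.76 kΩ.
Loaded-divider output: V_out = 24.5 × 0.3809 = 9.333 V.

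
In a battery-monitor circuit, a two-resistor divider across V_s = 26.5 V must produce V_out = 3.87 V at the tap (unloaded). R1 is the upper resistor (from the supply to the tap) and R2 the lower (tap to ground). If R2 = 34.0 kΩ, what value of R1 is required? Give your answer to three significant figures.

R1 ≈ 199 kΩ

The divider ratio is R2/(R1+R2) = 3.87/26.5 = 0.1460.
R1 = R2·(1/k − 1) = 34.0 × 5.848 = 198.8 kΩ.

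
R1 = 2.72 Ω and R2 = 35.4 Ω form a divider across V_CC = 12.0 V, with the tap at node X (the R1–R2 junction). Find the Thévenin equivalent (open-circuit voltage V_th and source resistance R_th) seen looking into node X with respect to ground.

With X open, the divider is unloaded: V_th = 12.0 × 35.4/38.12 = 11.14 V.
Zeroing V_CC shorts the top of R1 to ground, so R_th = R1 ‖ R2 = 2.526 Ω.

V_th ≈ 11.1 V, R_th ≈ 2.53 Ω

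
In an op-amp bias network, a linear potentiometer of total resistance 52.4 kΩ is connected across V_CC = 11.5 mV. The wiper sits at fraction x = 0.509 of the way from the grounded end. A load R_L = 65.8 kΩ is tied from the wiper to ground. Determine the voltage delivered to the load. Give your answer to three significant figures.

V_out ≈ 4.88 mV

Split the track: R_lower = x·R_p = 26.67 kΩ, R_upper = (1−x)·R_p = 25.73 kΩ.
(x·R_p) ‖ R_L = 18.98 kΩ.
Loaded-divider output: V_out = 11.5 × 0.4245 = 4.882 mV.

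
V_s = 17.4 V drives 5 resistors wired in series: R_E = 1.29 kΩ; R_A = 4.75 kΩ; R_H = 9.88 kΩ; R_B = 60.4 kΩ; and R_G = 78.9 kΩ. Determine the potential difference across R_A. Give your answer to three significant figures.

V ≈ 0.532 V

ΣR = 1.29 + 4.75 + 9.88 + 60.4 + 78.9 = 155.2 kΩ.
By the voltage-divider rule, V = 17.4 × 4.750/155.2 = 0.5325 V.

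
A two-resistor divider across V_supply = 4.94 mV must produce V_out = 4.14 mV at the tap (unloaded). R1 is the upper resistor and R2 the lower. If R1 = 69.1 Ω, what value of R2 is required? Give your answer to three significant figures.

Required fraction k = V_out/V_supply = 0.8381.
R2 = R1 · 0.8381/(1 − 0.8381) = 357.6 Ω.

R2 ≈ 358 Ω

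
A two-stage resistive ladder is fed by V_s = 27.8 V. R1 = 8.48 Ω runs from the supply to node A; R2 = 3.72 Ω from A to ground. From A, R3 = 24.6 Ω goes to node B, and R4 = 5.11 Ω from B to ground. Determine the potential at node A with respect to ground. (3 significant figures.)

Node A sees R2 in parallel with the series input of stage 2, R3 + R4 = 29.71 Ω.
R2 ‖ (R3+R4) = 3.306 Ω.
First divider: V_A = V_s · 3.306/(8.48 + 3.306) = 7.798 V.

V_A ≈ 7.80 V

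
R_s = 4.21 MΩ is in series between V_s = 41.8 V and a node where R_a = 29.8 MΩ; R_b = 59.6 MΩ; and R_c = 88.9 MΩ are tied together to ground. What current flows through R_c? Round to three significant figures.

Parallel bank: R_p = 1/(1/29.8 + 1/59.6 + 1/88.9) = 16.24 MΩ.
V_A by voltage divider: V_A = 41.8 × 16.24/(4.21 + 16.24) = 33.19 V.
Branch current I = V_A/R_c = 33.19/88.9 = 0.3734 µA.
(Check via current divider: I_total = 2.044 µA; share G_k/ΣG = 0.1827 → same result.)

I ≈ 0.373 µA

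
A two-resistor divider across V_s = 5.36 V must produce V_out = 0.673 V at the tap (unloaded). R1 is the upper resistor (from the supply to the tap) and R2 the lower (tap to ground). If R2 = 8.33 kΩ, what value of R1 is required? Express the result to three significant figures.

R1 ≈ 58.0 kΩ

V_out/V_s = R2/(R1+R2) = 0.1256.
Rearranging, R1 = R2·(1−k)/k = 8.33 × 6.964 = 58.01 kΩ.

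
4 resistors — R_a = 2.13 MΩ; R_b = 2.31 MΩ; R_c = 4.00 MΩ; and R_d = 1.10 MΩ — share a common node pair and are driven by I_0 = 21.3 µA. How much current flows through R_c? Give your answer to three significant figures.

Total conductance ΣG = 1/2.13 + 1/2.31 + 1/4.00 + 1/1.10 = 2.061 (units of 1/MΩ).
By the current-divider rule, I = I_0 · G_k/ΣG = 21.3 × 0.1213 = 2.583 µA.

I ≈ 2.58 µA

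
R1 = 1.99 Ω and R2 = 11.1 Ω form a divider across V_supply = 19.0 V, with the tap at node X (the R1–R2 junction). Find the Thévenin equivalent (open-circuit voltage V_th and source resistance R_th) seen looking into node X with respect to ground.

With X open, the divider is unloaded: V_th = 19.0 × 11.1/13.09 = 16.11 V.
Zeroing V_supply shorts the top of R1 to ground, so R_th = R1 ‖ R2 = 1.687 Ω.

V_th ≈ 16.1 V, R_th ≈ 1.69 Ω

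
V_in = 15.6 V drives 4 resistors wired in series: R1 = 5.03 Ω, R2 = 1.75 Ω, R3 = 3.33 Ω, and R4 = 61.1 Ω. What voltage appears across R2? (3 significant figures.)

V ≈ 0.383 V

ΣR = 5.03 + 1.75 + 3.33 + 61.1 = 71.21 Ω.
Voltage divider: V = V_in · (1.750 / 71.21) = 15.6 × 0.02458 = 0.3834 V.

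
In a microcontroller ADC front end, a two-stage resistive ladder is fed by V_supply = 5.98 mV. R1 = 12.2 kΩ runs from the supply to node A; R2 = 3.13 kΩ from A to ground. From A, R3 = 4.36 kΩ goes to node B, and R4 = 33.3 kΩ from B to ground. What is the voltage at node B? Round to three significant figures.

The second stage (R3 + R4 = 37.66 kΩ) loads node A in parallel with R2.
R2 ‖ (R3+R4) = 2.890 kΩ.
V_A = 5.98 × 2.890/(12.2 + 2.890) = 1.145 mV.
Stage 2 is unloaded, so V_B = V_A · R4/(R3+R4) = 1.145 × 33.3/37.66 = 1.013 mV.

V_B ≈ 1.01 mV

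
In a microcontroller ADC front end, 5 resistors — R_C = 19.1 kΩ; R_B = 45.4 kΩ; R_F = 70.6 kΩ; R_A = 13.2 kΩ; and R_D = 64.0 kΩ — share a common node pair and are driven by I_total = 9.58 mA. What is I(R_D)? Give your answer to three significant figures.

Total conductance ΣG = 1/19.1 + 1/45.4 + 1/70.6 + 1/13.2 + 1/64.0 = 0.1799 (units of 1/kΩ).
By the current-divider rule, I = I_total · G_k/ΣG = 9.58 × 0.08684 = 0.8319 mA.

I ≈ 0.832 mA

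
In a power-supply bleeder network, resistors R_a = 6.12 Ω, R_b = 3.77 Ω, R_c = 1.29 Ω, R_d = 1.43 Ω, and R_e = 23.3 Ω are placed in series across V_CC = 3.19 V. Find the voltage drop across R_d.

Total series resistance ΣR = 6.12 + 3.77 + 1.29 + 1.43 + 23.3 = 35.91 Ω.
Voltage divider: V = V_CC · (1.430 / 35.91) = 3.19 × 0.03982 = 0.1270 V.

V ≈ 0.127 V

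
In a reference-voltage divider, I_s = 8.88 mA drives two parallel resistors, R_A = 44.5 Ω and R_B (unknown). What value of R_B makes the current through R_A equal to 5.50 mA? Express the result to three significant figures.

The fraction through R_A equals R_B/(R_A+R_B).
5.50/8.88 = R_B/(R_A + R_B) → R_B = R_A · (0.6194)/(1 − 0.6194) = 44.5 × 1.627 = 72.41 Ω.

R_B ≈ 72.4 Ω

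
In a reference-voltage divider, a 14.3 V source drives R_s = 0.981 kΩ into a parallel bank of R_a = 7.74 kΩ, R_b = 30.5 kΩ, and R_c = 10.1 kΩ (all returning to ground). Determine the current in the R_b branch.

I ≈ 0.373 mA

Combine the parallel branches: R_p = (1/7.74 + 1/30.5 + 1/10.1)⁻¹ = 3.831 kΩ.
V_A by voltage divider: V_A = 14.3 × 3.831/(0.981 + 3.831) = 11.39 V.
I(R_b) = V_A / R_b = 11.39/30.5 = 0.3733 mA.
(Check via current divider: I_total = 2.971 mA; share G_k/ΣG = 0.1256 → same result.)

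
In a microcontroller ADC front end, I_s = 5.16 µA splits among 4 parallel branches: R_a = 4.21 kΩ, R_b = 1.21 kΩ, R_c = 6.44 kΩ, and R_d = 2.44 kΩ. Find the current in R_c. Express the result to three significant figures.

I ≈ 0.492 µA

Total conductance ΣG = 1/4.21 + 1/1.21 + 1/6.44 + 1/2.44 = 1.629 (units of 1/kΩ).
Current divider: I(R_c) = I_s · G_k/ΣG = 5.16 × (0.1553/1.629) = 5.16 × 0.09532 = 0.4918 µA.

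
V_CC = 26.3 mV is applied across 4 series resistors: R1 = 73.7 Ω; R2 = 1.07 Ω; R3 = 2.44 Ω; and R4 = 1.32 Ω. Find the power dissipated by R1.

P ≈ 8.27 µW

ΣR = 78.53 Ω → I = 26.3/78.53 = 0.3349 mA.
V(R1) = I·R = 24.68 mV; P = V·I = 24.68 × 0.3349 = 8.266 µW.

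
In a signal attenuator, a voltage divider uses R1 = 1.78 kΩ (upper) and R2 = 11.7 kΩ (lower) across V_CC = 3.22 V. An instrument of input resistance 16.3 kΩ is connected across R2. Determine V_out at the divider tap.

First combine the lower leg with the load: R2 ‖ R_L = 6.811 kΩ.
Voltage divider with the loaded lower leg: V_out = 3.22 × 6.811/(1.78 + 6.811) = 3.22 × 0.7928 = 2.553 V.

V_out ≈ 2.55 V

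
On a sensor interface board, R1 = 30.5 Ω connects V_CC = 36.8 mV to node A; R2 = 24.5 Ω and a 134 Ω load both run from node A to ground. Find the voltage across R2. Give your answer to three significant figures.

The load sits in parallel with R2, giving an effective lower resistance R2' = R2·R_L/(R2+R_L) = 20.71 Ω.
Then V_out = V_CC · R2'/(R1 + R2') = 36.8 × 20.71/51.21 = 14.88 mV.
(Unloaded it would be 16.4 mV; the load pulls it down.)

V_out ≈ 14.9 mV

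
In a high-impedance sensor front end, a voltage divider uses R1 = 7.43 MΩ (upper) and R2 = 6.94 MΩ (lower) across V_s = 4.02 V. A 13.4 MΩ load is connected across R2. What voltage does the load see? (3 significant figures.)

V_out ≈ 1.53 V

First combine the lower leg with the load: R2 ‖ R_L = 4.572 MΩ.
Then V_out = V_s · R2'/(R1 + R2') = 4.02 × 4.572/12.00 = 1.531 V.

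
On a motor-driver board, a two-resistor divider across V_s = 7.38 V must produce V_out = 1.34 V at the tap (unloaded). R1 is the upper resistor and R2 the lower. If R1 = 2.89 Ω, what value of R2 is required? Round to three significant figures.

Required fraction k = V_out/V_s = 0.1816.
R2 = R1 · 0.1816/(1 − 0.1816) = 0.6412 Ω.

R2 ≈ 0.641 Ω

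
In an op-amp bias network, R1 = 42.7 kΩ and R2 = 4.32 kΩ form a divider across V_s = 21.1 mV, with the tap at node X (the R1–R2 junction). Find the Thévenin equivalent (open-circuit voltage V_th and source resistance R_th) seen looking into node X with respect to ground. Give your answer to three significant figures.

V_th ≈ 1.94 mV, R_th ≈ 3.92 kΩ

Open-circuit (no load on X): V_th = V_s · R2/(R1 + R2) = 21.1 × 4.32/(42.70 + 4.32) = 1.939 mV.
Zeroing V_s shorts the top of R1 to ground, so R_th = R1 ‖ R2 = 3.923 kΩ.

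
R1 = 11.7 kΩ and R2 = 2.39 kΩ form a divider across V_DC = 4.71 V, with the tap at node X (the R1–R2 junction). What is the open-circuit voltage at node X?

With X open, the divider is unloaded: V_th = 4.71 × 2.39/14.09 = 0.7989 V.

V_th ≈ 0.799 V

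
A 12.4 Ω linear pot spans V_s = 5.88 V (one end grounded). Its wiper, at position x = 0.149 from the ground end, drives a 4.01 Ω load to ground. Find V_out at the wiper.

V_out ≈ 0.629 V

Lower segment x·R_p = 1.848 Ω; upper segment (1−x)·R_p = 10.55 Ω.
Lower segment in parallel with the load: 1.848 ‖ 4.01 = 1.265 Ω.
V_out = 5.88 × 1.265/(10.55 + 1.265) = 0.6294 V.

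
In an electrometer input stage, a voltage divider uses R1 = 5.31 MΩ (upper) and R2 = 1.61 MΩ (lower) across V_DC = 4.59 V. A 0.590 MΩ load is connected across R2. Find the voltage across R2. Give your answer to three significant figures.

V_out ≈ 0.345 V

The load sits in parallel with R2, giving an effective lower resistance R2' = R2·R_L/(R2+R_L) = 0.4318 MΩ.
Voltage divider with the loaded lower leg: V_out = 4.59 × 0.4318/(5.31 + 0.4318) = 4.59 × 0.07520 = 0.3452 V.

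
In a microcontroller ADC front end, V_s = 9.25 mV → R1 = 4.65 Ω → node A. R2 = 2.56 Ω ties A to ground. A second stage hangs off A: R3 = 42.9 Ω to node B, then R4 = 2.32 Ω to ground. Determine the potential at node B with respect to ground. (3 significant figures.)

Looking into the second stage from A: R3 + R4 = 45.22 Ω appears in parallel with R2.
R2 ‖ (R3+R4) = 2.423 Ω.
First divider: V_A = V_s · 2.423/(4.65 + 2.423) = 3.169 mV.
V_B = V_A × 0.05130 = 0.1626 mV.

V_B ≈ 0.163 mV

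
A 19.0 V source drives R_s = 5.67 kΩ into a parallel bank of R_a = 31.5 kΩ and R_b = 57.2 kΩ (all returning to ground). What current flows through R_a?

I ≈ 0.472 mA

Parallel bank: R_p = 1/(1/31.5 + 1/57.2) = 20.31 kΩ.
Node voltage V_A = V_CC · R_p/(R_s + R_p) = 19.0 × 0.7818 = 14.85 V.
I(R_a) = V_A / R_a = 14.85/31.5 = 0.4716 mA.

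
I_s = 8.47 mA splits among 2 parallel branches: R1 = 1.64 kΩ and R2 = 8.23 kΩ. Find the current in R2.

I ≈ 1.41 mA

With just two branches, the current splits inversely with resistance.
I(R2) = 8.47 × 1.64/(1.64 + 8.23) = 8.47 × 0.1662 = 1.407 mA.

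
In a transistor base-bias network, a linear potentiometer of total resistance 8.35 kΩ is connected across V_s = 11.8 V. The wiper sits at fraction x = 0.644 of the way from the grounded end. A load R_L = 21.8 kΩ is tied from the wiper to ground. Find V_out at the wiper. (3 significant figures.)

Lower segment x·R_p = 5.377 kΩ; upper segment (1−x)·R_p = 2.973 kΩ.
R_L loads the lower segment: effective lower R = 4.313 kΩ.
Loaded-divider output: V_out = 11.8 × 0.5920 = 6.986 V.

V_out ≈ 6.99 V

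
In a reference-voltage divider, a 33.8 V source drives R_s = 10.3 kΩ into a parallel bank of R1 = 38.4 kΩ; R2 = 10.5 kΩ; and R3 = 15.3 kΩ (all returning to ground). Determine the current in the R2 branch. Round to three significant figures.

I ≈ 1.10 mA

Combine the parallel branches: R_p = (1/38.4 + 1/10.5 + 1/15.3)⁻¹ = 5.358 kΩ.
Node voltage V_A = V_s · R_p/(R_s + R_p) = 33.8 × 0.3422 = 11.57 V.
Branch current I = V_A/R2 = 11.57/10.5 = 1.102 mA.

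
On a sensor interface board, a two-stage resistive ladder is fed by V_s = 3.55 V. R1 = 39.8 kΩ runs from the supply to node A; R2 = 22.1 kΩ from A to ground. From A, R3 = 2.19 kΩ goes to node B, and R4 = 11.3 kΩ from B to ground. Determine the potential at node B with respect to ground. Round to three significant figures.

V_B ≈ 0.517 V

The second stage (R3 + R4 = 13.49 kΩ) loads node A in parallel with R2.
Effective lower resistance at A: R2 ‖ 13.49 = 8.377 kΩ.
So V_A = 3.55 × 0.1739 = 0.6173 V.
Then the unloaded second divider: V_B = V_A × R4/(R3+R4) = 0.6173 × 0.8377 = 0.5171 V.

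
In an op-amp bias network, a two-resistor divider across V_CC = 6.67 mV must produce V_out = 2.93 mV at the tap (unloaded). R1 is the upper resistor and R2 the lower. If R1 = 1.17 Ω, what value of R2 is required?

R2 ≈ 0.917 Ω

V_out/V_CC = R2/(R1+R2) = 0.4393.
R2 = R1 · 0.4393/(1 − 0.4393) = 0.9166 Ω.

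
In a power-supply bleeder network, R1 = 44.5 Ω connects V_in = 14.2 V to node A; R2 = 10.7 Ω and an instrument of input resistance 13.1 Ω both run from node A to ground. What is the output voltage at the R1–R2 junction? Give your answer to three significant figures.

R2 ‖ R_L = (10.7 × 13.1)/(10.7 + 13.1) = 5.889 Ω.
Then V_out = V_in · R2'/(R1 + R2') = 14.2 × 5.889/50.39 = 1.660 V.

V_out ≈ 1.66 V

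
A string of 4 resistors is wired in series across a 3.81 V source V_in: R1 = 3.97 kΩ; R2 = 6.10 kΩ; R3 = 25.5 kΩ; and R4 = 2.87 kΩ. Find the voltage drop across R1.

Series total: ΣR = 3.97 + 6.10 + 25.5 + 2.87 = 38.44 kΩ.
V = V_in · R/ΣR = 3.81 × 0.1033 = 0.3935 V.

V ≈ 0.393 V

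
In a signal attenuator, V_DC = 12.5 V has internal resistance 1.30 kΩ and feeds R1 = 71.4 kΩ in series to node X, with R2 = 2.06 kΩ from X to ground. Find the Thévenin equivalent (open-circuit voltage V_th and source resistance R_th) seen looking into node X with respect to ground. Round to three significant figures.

V_th ≈ 0.344 V, R_th ≈ 2.00 kΩ

R1' = 1.30 + 71.4 = 72.70 kΩ (source resistance + R1).
Open-circuit (no load on X): V_th = V_DC · R2/(R1' + R2) = 12.5 × 2.06/(72.70 + 2.06) = 0.3444 V.
Looking into X with the source shorted: R_th = R1'·R2/(R1'+R2) = 72.70 × 2.06/74.76 = 2.003 kΩ.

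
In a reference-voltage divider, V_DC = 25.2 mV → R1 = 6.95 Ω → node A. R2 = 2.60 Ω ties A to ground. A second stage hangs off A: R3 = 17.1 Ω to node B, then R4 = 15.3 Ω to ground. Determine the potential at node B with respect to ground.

Node A sees R2 in parallel with the series input of stage 2, R3 + R4 = 32.40 Ω.
R2 ‖ (R3+R4) = 2.407 Ω.
So V_A = 25.2 × 0.2572 = 6.482 mV.
Then the unloaded second divider: V_B = V_A × R4/(R3+R4) = 6.482 × 0.4722 = 3.061 mV.

V_B ≈ 3.06 mV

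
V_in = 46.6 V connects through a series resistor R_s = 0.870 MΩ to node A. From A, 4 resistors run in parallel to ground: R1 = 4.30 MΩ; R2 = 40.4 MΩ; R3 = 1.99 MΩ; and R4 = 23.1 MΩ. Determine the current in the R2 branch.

Equivalent of the parallel group: R_p = 1.245 MΩ.
V_A = 46.6 × 1.245/2.115 = 27.43 V.
Branch current I = V_A/R2 = 27.43/40.4 = 0.6790 µA.

I ≈ 0.679 µA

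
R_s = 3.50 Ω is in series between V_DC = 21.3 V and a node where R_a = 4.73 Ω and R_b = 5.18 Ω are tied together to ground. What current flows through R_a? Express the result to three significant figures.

I ≈ 1.86 A

Combine the parallel branches: R_p = (1/4.73 + 1/5.18)⁻¹ = 2.472 Ω.
Node voltage V_A = V_DC · R_p/(R_s + R_p) = 21.3 × 0.4140 = 8.818 V.
Branch current I = V_A/R_a = 8.818/4.73 = 1.864 A.
(Equivalently: I_total = 3.566 A, then current-divider fraction G_k/ΣG = 0.5227.)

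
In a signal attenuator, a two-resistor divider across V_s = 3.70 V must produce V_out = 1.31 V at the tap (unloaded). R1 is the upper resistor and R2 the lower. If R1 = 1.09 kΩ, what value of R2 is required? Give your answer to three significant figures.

The divider ratio is R2/(R1+R2) = 1.31/3.70 = 0.3541.
So R2 = R1 · V_out/(V_s − V_out) = 1.09 × 1.31/(3.70 − 1.31) = 1.09 × 0.5481 = 0.5974 kΩ.

R2 ≈ 0.597 kΩ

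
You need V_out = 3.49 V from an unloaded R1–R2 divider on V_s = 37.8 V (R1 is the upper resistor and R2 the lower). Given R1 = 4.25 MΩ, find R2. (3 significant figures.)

R2 ≈ 0.432 MΩ

V_out/V_s = R2/(R1+R2) = 0.09233.
Rearranging, R2 = R1·k/(1−k) = 4.25 × 0.1017 = 0.4323 MΩ.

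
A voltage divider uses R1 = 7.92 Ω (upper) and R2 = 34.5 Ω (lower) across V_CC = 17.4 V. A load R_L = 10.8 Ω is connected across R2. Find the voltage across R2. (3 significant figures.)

V_out ≈ 8.86 V

First combine the lower leg with the load: R2 ‖ R_L = 8.225 Ω.
Now apply the divider: V_out = 17.4 × 0.5095 = 8.864 V.
(Unloaded it would be 14.2 V; the load pulls it down.)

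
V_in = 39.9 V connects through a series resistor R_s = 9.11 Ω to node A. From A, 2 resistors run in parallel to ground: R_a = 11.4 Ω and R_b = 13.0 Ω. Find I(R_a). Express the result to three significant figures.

I ≈ 1.40 A

Parallel bank: R_p = 1/(1/11.4 + 1/13.0) = 6.074 Ω.
Node voltage V_A = V_in · R_p/(R_s + R_p) = 39.9 × 0.4000 = 15.96 V.
Branch current I = V_A/R_a = 15.96/11.4 = 1.400 A.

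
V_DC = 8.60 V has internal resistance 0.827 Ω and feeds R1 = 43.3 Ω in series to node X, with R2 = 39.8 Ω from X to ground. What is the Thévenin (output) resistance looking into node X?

R1' = 0.827 + 43.3 = 44.13 Ω (source resistance + R1).
Zeroing V_DC shorts the top of R1' to ground, so R_th = R1' ‖ R2 = 20.93 Ω.

R_th ≈ 20.9 Ω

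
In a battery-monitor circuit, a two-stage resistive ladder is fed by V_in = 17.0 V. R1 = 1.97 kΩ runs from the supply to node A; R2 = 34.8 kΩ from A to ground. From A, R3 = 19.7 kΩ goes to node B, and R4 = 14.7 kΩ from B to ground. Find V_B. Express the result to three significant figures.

Looking into the second stage from A: R3 + R4 = 34.40 kΩ appears in parallel with R2.
Effective lower resistance at A: R2 ‖ 34.40 = 17.30 kΩ.
First divider: V_A = V_in · 17.30/(1.97 + 17.30) = 15.26 V.
V_B = V_A × 0.4273 = 6.522 V.

V_B ≈ 6.52 V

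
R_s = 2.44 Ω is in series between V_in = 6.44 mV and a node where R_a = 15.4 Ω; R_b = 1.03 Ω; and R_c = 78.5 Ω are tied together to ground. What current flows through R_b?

I ≈ 1.76 mA

Equivalent of the parallel group: R_p = 0.9537 Ω.
Node voltage V_A = V_in · R_p/(R_s + R_p) = 6.44 × 0.2810 = 1.810 mV.
I(R_b) = V_A / R_b = 1.810/1.03 = 1.757 mA.
(Equivalently: I_total = 1.898 mA, then current-divider fraction G_k/ΣG = 0.9259.)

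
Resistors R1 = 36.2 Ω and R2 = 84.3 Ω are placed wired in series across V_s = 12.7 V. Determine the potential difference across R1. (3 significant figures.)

V ≈ 3.82 V

ΣR = 36.2 + 84.3 = 120.5 Ω.
Voltage divider: V = V_s · (36.20 / 120.5) = 12.7 × 0.3004 = 3.815 V.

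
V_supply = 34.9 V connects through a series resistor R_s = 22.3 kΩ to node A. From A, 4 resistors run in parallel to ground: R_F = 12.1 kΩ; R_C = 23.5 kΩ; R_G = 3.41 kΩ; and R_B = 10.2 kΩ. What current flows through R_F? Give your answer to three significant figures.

Equivalent of the parallel group: R_p = 1.936 kΩ.
V_A by voltage divider: V_A = 34.9 × 1.936/(22.3 + 1.936) = 2.788 V.
I(R_F) = V_A / R_F = 2.788/12.1 = 0.2304 mA.

I ≈ 0.230 mA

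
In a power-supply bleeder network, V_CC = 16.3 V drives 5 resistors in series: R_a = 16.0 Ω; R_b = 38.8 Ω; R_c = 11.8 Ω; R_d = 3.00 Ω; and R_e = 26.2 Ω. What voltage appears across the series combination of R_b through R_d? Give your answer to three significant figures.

V ≈ 9.12 V

ΣR = 16.0 + 38.8 + 11.8 + 3.00 + 26.2 = 95.80 Ω.
R_{R_b..R_d} = 38.8 + 11.8 + 3.00 = 53.60 Ω.
V = V_CC · R/ΣR = 16.3 × 0.5595 = 9.120 V.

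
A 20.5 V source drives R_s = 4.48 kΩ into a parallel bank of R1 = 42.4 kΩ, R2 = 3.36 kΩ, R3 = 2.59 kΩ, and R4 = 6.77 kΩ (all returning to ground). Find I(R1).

I ≈ 0.100 mA

Equivalent of the parallel group: R_p = 1.170 kΩ.
V_A by voltage divider: V_A = 20.5 × 1.170/(4.48 + 1.170) = 4.244 V.
I(R1) = V_A / R1 = 4.244/42.4 = 0.1001 mA.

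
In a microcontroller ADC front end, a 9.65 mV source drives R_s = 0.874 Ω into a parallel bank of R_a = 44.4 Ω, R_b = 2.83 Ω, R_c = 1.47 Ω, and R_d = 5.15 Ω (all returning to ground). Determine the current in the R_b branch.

Equivalent of the parallel group: R_p = 0.7998 Ω.
Node voltage V_A = V_in · R_p/(R_s + R_p) = 9.65 × 0.4778 = 4.611 mV.
Branch current I = V_A/R_b = 4.611/2.83 = 1.629 mA.
(Equivalently: I_total = 5.765 mA, then current-divider fraction G_k/ΣG = 0.2826.)

I ≈ 1.63 mA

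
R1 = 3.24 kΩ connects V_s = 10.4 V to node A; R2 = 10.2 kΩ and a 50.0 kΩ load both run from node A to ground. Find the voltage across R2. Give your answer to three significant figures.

The load sits in parallel with R2, giving an effective lower resistance R2' = R2·R_L/(R2+R_L) = 8.472 kΩ.
Then V_out = V_s · R2'/(R1 + R2') = 10.4 × 8.472/11.71 = 7.523 V.
(Unloaded it would be 7.89 V; the load pulls it down.)

V_out ≈ 7.52 V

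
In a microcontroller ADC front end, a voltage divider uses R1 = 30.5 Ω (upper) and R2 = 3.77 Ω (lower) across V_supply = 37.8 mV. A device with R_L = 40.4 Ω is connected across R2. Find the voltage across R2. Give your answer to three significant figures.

V_out ≈ 3.84 mV

First combine the lower leg with the load: R2 ‖ R_L = 3.448 Ω.
Now apply the divider: V_out = 37.8 × 0.1016 = 3.839 mV.
(Unloaded it would be 4.16 mV; the load pulls it down.)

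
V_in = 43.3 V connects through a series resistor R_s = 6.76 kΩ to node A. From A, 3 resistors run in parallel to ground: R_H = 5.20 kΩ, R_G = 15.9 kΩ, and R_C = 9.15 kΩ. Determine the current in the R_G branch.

I ≈ 0.786 mA

Combine the parallel branches: R_p = (1/5.20 + 1/15.9 + 1/9.15)⁻¹ = 2.744 kΩ.
Node voltage V_A = V_in · R_p/(R_s + R_p) = 43.3 × 0.2887 = 12.50 V.
Branch current I = V_A/R_G = 12.50/15.9 = 0.7862 mA.
(Check via current divider: I_total = 4.556 mA; share G_k/ΣG = 0.1726 → same result.)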